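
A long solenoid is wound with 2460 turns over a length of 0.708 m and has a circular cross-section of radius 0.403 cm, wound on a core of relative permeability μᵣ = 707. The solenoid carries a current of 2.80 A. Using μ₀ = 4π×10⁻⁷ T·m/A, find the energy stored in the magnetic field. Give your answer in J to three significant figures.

U ≈ 1.52 J

A = πr² = π(4.030×10^-3 m)² = 5.102×10^-5 m².
L = μ₀μᵣN²A/ℓ = (4π×10⁻⁷)(707)(2460)²(5.102×10^-5)/(0.708) = 0.38746 H.
U = ½LI² = ½(0.38746)(2.80)² = 1.519 J.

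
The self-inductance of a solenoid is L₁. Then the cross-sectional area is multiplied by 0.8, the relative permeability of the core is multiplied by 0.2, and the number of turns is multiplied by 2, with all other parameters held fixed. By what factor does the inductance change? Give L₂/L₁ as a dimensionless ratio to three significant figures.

For a solenoid, L ∝ μᵣN²A/ℓ.
L₂/L₁ = (0.8) × (0.2) × (2)^2 = 0.640.

L₂/L₁ = 0.640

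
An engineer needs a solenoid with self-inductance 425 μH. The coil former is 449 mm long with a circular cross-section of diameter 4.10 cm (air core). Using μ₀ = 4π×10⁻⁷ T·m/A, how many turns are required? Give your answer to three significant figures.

A = π(d/2)² = π(2.050×10^-2 m)² = 1.320×10^-3 m².
From L = μ₀N²A/ℓ, N = √(Lℓ / (μ₀A)).
N = √[(4.250×10^-4)(0.449) / ((4π×10⁻⁷)×1.320×10^-3)] = √(1.150×10^5) ≈ 339.1.

N ≈ 339 turns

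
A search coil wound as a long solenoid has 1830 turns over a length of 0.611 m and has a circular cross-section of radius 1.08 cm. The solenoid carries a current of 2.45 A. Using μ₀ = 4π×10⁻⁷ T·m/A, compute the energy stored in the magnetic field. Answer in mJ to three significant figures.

U ≈ 7.57 mJ

A = πr² = π(1.080×10^-2 m)² = 3.664×10^-4 m².
L = μ₀N²A/ℓ = (4π×10⁻⁷)(1830)²(3.664×10^-4)/(0.611) = 2.524×10^-3 H.
U = ½LI² = ½(2.524×10^-3)(2.45)² = 7.5748×10^-3 J.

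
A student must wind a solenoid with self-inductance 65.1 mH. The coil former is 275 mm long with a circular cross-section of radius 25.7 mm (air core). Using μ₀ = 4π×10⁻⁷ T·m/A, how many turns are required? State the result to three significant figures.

N ≈ 2620 turns

A = πr² = π(2.570×10^-2 m)² = 2.07499×10^-3 m².
From L = μ₀N²A/ℓ, N = √(Lℓ / (μ₀A)).
N = √[(6.510×10^-2)(0.275) / ((4π×10⁻⁷)×2.07499×10^-3)] = √(6.866×10^6) ≈ 2620.3.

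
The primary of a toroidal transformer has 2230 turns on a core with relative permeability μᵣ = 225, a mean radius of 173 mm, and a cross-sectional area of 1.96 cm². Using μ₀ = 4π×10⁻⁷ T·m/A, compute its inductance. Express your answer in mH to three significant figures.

For a thin toroid, L = μ₀μᵣN²A/(2πR).
L = (4π×10⁻⁷)(225)(2230)²(1.960×10^-4) / (2π×0.173 m) = 0.2535 H.

L ≈ 254 mH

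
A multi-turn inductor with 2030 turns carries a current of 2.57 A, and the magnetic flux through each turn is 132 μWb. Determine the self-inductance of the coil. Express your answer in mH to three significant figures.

Self-inductance is defined by L = NΦ_B/I (flux linkage over current).
L = (2030)(1.320×10^-4 Wb)/(2.57 A) = 0.1043 H.

L ≈ 104 mH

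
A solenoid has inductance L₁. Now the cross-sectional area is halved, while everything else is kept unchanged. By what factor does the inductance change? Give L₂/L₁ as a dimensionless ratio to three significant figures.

For a solenoid, L ∝ μᵣN²A/ℓ.
L₂/L₁ = (0.5) = 0.500.

L₂/L₁ = 0.500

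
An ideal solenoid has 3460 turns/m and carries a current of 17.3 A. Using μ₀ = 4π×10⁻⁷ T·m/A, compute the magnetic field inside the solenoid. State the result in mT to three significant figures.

Inside a long solenoid, B = μ₀nI.
B = (4π×10⁻⁷)(3.460×10^3 m⁻¹)(17.3 A) = 7.522×10^-2 T.

B ≈ 75.2 mT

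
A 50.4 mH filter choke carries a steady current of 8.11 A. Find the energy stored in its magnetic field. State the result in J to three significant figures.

Stored magnetic energy: U = ½LI².
U = ½(5.040×10^-2 H)(8.11 A)² = 1.657 J.

U ≈ 1.66 J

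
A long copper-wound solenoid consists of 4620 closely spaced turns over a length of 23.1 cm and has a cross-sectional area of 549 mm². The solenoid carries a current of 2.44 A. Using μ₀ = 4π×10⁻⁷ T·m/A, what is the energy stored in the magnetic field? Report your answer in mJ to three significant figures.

U ≈ 190 mJ

A = 549 mm² = 5.490×10^-4 m².
L = μ₀N²A/ℓ = (4π×10⁻⁷)(4620)²(5.490×10^-4)/(0.231) = 6.3746×10^-2 H.
U = ½LI² = ½(6.3746×10^-2)(2.44)² = 0.1898 J.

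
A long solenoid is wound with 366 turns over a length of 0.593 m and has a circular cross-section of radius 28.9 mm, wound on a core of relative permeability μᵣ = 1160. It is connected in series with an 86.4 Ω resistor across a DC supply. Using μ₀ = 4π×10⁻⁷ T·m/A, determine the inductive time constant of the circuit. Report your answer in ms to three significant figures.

A = πr² = π(2.890×10^-2 m)² = 2.624×10^-3 m².
L = μ₀μᵣN²A/ℓ = (4π×10⁻⁷)(1160)(366)²(2.624×10^-3)/(0.593) = 0.864 H.
τ = L/R = (0.864)/(86.4) = 1.000×10^-2 s.

τ ≈ 10.0 ms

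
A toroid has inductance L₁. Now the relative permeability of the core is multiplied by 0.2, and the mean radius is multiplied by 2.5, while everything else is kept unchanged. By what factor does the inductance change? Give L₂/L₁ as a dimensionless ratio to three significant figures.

L₂/L₁ = 0.0800

For a toroid, L ∝ μᵣN²A/R.
L₂/L₁ = (0.2) × (2.5)^-1 = 0.0800.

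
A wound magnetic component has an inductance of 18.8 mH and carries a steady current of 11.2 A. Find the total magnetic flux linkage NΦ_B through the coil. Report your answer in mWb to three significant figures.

From L = NΦ_B/I, the flux linkage is NΦ_B = LI.
NΦ_B = (1.880×10^-2 H)(11.2 A) = 0.2106 Wb.

NΦ_B ≈ 211 mWb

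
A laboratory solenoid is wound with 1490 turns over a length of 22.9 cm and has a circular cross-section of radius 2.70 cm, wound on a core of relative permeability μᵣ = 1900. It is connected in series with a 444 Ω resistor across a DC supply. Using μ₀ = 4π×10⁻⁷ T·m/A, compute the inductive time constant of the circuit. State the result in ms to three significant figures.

τ ≈ 119 ms

A = πr² = π(2.700×10^-2 m)² = 2.290×10^-3 m².
L = μ₀μᵣN²A/ℓ = (4π×10⁻⁷)(1900)(1490)²(2.290×10^-3)/(0.229) = 53.01 H.
τ = L/R = (53.01)/(444) = 0.1194 s.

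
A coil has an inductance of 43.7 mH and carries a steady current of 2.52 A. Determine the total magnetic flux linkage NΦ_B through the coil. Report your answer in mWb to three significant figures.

NΦ_B ≈ 110 mWb

From L = NΦ_B/I, the flux linkage is NΦ_B = LI.
NΦ_B = (4.370×10^-2 H)(2.52 A) = 0.1101 Wb.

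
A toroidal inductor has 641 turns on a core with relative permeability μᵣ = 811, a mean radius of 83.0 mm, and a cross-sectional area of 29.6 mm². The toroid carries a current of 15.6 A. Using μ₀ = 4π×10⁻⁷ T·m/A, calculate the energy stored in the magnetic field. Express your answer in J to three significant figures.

U ≈ 2.89 J

L = μ₀μᵣN²A/(2πR) = (4π×10⁻⁷)(811)(641)²(2.960×10^-5)/(2π×8.300×10^-2) = 2.377×10^-2 H.
U = ½LI² = ½(2.377×10^-2)(15.6)² = 2.892 J.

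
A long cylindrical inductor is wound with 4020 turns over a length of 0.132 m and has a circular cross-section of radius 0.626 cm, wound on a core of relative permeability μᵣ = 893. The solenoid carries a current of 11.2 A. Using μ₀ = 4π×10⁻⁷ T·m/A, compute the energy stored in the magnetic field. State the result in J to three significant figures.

A = πr² = π(6.260×10^-3 m)² = 1.231×10^-4 m².
L = μ₀μᵣN²A/ℓ = (4π×10⁻⁷)(893)(4020)²(1.231×10^-4)/(0.132) = 16.91 H.
U = ½LI² = ½(16.91)(11.2)² = 1.061×10^3 J.

U ≈ 1060 J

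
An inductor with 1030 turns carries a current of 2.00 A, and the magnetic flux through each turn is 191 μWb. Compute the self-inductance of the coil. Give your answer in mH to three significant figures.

Self-inductance is defined by L = NΦ_B/I (flux linkage over current).
L = (1030)(1.910×10^-4 Wb)/(2.00 A) = 9.837×10^-2 H.

L ≈ 98.4 mH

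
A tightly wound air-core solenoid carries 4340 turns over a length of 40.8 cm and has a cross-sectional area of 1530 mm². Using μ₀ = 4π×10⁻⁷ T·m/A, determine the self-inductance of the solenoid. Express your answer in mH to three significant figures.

L ≈ 88.8 mH

A = 1530 mm² = 1.530×10^-3 m².
For a long solenoid, L = μ₀N²A/ℓ.
L = (4π×10⁻⁷)(4340)²(1.530×10^-3)/(0.408 m) = 8.876×10^-2 H.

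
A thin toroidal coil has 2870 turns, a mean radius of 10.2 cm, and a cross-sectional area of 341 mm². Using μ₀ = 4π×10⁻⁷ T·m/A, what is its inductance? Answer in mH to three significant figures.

L ≈ 5.51 mH

For a thin toroid, L = μ₀N²A/(2πR).
L = (4π×10⁻⁷)(2870)²(3.410×10^-4) / (2π×0.102 m) = 5.507×10^-3 H.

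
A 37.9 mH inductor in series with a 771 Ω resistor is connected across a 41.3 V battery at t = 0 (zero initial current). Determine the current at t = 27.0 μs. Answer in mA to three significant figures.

τ = L/R = 3.790×10^-2/771 = 4.916×10^-5 s; final current I_∞ = ε/R = 41.3/771 = 5.357×10^-2 A.
I(t) = I_∞(1 − e^(−t/τ)) with t/τ = 0.549.
I = (5.357×10^-2)(1 − e^(−0.549)) = 2.264×10^-2 A.

I ≈ 22.6 mA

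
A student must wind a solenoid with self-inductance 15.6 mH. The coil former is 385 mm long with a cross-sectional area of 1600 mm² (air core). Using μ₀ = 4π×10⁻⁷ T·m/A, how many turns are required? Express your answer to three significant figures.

A = 1600 mm² = 1.600×10^-3 m².
From L = μ₀N²A/ℓ, N = √(Lℓ / (μ₀A)).
N = √[(1.560×10^-2)(0.385) / ((4π×10⁻⁷)×1.600×10^-3)] = √(2.987×10^6) ≈ 1728.3.

N ≈ 1730 turns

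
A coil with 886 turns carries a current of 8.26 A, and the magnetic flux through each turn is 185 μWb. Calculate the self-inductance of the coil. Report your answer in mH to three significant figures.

Self-inductance is defined by L = NΦ_B/I (flux linkage over current).
L = (886)(1.850×10^-4 Wb)/(8.26 A) = 1.984×10^-2 H.

L ≈ 19.8 mH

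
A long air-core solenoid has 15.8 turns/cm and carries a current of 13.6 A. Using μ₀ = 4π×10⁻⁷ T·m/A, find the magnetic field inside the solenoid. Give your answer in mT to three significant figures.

B ≈ 27.0 mT

Inside a long solenoid, B = μ₀nI.
B = (4π×10⁻⁷)(1.580×10^3 m⁻¹)(13.6 A) = 2.700×10^-2 T.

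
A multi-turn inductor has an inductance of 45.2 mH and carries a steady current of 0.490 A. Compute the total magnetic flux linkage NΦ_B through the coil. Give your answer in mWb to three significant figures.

NΦ_B ≈ 22.1 mWb

From L = NΦ_B/I, the flux linkage is NΦ_B = LI.
NΦ_B = (4.520×10^-2 H)(0.490 A) = 2.2148×10^-2 Wb.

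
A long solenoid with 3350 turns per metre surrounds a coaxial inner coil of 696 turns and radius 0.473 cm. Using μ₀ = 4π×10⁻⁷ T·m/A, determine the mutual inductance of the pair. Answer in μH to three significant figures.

M ≈ 206 μH

The outer solenoid produces a uniform field B₁ = μ₀n₁I₁ across the inner coil,
so the flux linkage is N₂Φ = N₂B₁A₂ = μ₀n₁N₂A₂·I₁, giving M = μ₀n₁N₂A₂.
A₂ = πr² = π(4.730×10^-3 m)² = 7.029×10^-5 m².
M = (4π×10⁻⁷)(3350)(696)(7.029×10^-5) = 2.059×10^-4 H.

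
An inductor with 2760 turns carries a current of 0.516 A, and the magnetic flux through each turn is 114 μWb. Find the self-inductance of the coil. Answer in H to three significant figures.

L ≈ 0.610 H

Self-inductance is defined by L = NΦ_B/I (flux linkage over current).
L = (2760)(1.140×10^-4 Wb)/(0.516 A) = 0.6098 H.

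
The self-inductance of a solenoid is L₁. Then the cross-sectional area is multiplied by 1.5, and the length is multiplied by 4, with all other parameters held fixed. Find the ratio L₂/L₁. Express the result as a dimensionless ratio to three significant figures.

L₂/L₁ = 0.375

For a solenoid, L ∝ μᵣN²A/ℓ.
L₂/L₁ = (1.5) × (4)^-1 = 0.375.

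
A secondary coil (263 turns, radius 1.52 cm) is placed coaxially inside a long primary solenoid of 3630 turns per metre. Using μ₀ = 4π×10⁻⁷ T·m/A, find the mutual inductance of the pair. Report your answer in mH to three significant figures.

The outer solenoid produces a uniform field B₁ = μ₀n₁I₁ across the inner coil,
so the flux linkage is N₂Φ = N₂B₁A₂ = μ₀n₁N₂A₂·I₁, giving M = μ₀n₁N₂A₂.
A₂ = πr² = π(1.520×10^-2 m)² = 7.258×10^-4 m².
M = (4π×10⁻⁷)(3630)(263)(7.258×10^-4) = 8.708×10^-4 H.

M ≈ 0.871 mH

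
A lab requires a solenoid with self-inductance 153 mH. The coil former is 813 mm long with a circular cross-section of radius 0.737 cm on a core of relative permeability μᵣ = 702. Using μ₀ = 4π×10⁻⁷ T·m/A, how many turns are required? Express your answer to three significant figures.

A = πr² = π(7.370×10^-3 m)² = 1.706×10^-4 m².
From L = μ₀μᵣN²A/ℓ, N = √(Lℓ / (μ₀μᵣA)).
N = √[(0.153)(0.813) / ((4π×10⁻⁷)(702)×1.706×10^-4)] = √(8.263×10^5) ≈ 909.0.

N ≈ 909 turns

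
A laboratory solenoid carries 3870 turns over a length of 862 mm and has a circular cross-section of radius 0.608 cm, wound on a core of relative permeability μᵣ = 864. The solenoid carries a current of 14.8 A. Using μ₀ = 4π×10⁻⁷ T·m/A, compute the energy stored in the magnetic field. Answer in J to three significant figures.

U ≈ 240 J

A = πr² = π(6.080×10^-3 m)² = 1.161×10^-4 m².
L = μ₀μᵣN²A/ℓ = (4π×10⁻⁷)(864)(3870)²(1.161×10^-4)/(0.862) = 2.191 H.
U = ½LI² = ½(2.191)(14.8)² = 239.9 J.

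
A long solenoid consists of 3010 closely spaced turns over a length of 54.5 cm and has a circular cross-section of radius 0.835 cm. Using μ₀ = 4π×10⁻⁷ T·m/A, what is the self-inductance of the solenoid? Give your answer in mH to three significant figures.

L ≈ 4.58 mH

A = πr² = π(8.350×10^-3 m)² = 2.190×10^-4 m².
For a long solenoid, L = μ₀N²A/ℓ.
L = (4π×10⁻⁷)(3010)²(2.190×10^-4)/(0.545 m) = 4.576×10^-3 H.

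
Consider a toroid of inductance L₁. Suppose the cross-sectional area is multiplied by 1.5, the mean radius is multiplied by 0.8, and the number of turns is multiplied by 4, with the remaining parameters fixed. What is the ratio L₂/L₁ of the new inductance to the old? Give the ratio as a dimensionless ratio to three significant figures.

L₂/L₁ = 30.0

For a toroid, L ∝ μᵣN²A/R.
L₂/L₁ = (1.5) × (0.8)^-1 × (4)^2 = 30.0.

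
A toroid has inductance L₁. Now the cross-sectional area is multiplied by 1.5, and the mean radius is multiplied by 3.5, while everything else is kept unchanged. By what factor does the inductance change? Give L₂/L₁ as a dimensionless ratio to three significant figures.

L₂/L₁ = 0.429

For a toroid, L ∝ μᵣN²A/R.
L₂/L₁ = (1.5) × (3.5)^-1 = 0.429.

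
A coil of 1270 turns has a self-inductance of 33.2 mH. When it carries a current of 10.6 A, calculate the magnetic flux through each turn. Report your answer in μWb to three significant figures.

From L = NΦ_B/I, the flux per turn is Φ_B = LI/N.
Φ_B = (3.320×10^-2 H)(10.6 A)/1270 = 2.771×10^-4 Wb.

Φ_B ≈ 277 μWb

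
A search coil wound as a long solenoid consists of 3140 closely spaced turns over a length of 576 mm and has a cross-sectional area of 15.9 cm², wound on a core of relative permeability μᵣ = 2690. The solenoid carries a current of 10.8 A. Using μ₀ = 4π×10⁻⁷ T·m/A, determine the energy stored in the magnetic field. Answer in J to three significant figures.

U ≈ 5370 J

A = 15.9 cm² = 1.590×10^-3 m².
L = μ₀μᵣN²A/ℓ = (4π×10⁻⁷)(2690)(3140)²(1.590×10^-3)/(0.576) = 92 H.
U = ½LI² = ½(92)(10.8)² = 5.366×10^3 J.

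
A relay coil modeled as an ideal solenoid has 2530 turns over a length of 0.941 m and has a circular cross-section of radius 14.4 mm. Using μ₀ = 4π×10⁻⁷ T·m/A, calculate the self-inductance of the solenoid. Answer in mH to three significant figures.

L ≈ 5.57 mH

A = πr² = π(1.440×10^-2 m)² = 6.514×10^-4 m².
For a long solenoid, L = μ₀N²A/ℓ.
L = (4π×10⁻⁷)(2530)²(6.514×10^-4)/(0.941 m) = 5.568×10^-3 H.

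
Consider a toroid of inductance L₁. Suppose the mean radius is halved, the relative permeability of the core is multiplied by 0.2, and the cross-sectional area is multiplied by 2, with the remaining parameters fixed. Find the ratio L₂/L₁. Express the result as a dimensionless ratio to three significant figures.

L₂/L₁ = 0.800

For a toroid, L ∝ μᵣN²A/R.
L₂/L₁ = (0.5)^-1 × (0.2) × (2) = 0.800.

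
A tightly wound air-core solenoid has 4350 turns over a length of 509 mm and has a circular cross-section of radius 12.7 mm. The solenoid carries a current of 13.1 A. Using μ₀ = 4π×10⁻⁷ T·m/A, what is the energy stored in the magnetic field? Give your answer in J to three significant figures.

A = πr² = π(1.270×10^-2 m)² = 5.067×10^-4 m².
L = μ₀N²A/ℓ = (4π×10⁻⁷)(4350)²(5.067×10^-4)/(0.509) = 2.367×10^-2 H.
U = ½LI² = ½(2.367×10^-2)(13.1)² = 2.031 J.

U ≈ 2.03 J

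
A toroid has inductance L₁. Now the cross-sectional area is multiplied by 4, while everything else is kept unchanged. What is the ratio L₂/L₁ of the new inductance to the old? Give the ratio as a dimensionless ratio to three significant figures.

For a toroid, L ∝ μᵣN²A/R.
L₂/L₁ = (4) = 4.00.

L₂/L₁ = 4.00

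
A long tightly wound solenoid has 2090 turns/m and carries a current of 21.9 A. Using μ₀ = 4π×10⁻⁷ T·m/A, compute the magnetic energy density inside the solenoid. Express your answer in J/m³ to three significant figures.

u ≈ 1320 J/m³

B = μ₀nI = (4π×10⁻⁷)(2.090×10^3)(21.9) = 5.752×10^-2 T.
u = B²/(2μ₀) = (5.752×10^-2)²/(2×4π×10⁻⁷) = 1.316×10^3 J/m³.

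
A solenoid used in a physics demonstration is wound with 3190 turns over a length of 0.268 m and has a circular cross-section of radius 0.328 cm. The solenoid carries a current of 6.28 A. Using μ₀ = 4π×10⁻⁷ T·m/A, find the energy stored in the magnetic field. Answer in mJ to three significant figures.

A = πr² = π(3.280×10^-3 m)² = 3.380×10^-5 m².
L = μ₀N²A/ℓ = (4π×10⁻⁷)(3190)²(3.380×10^-5)/(0.268) = 1.613×10^-3 H.
U = ½LI² = ½(1.613×10^-3)(6.28)² = 3.180×10^-2 J.

U ≈ 31.8 mJ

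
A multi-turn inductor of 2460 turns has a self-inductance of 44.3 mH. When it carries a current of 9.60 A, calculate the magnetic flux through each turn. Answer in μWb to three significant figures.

Φ_B ≈ 173 μWb

From L = NΦ_B/I, the flux per turn is Φ_B = LI/N.
Φ_B = (4.430×10^-2 H)(9.60 A)/2460 = 1.729×10^-4 Wb.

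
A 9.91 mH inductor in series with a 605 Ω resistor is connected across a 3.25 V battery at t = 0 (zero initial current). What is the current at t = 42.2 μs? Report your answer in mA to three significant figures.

I ≈ 4.96 mA

τ = L/R = 9.910×10^-3/605 = 1.638×10^-5 s; final current I_∞ = ε/R = 3.25/605 = 5.372×10^-3 A.
I(t) = I_∞(1 − e^(−t/τ)) with t/τ = 2.576.
I = (5.372×10^-3)(1 − e^(−2.576)) = 4.963×10^-3 A.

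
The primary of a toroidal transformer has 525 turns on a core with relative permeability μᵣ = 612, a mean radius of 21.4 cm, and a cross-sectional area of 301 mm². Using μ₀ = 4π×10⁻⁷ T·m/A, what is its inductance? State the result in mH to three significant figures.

L ≈ 47.5 mH

For a thin toroid, L = μ₀μᵣN²A/(2πR).
L = (4π×10⁻⁷)(612)(525)²(3.010×10^-4) / (2π×0.214 m) = 4.745×10^-2 H.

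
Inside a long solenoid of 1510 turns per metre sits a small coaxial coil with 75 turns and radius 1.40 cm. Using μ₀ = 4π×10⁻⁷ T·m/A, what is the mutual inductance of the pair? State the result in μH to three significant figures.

The outer solenoid produces a uniform field B₁ = μ₀n₁I₁ across the inner coil,
so the flux linkage is N₂Φ = N₂B₁A₂ = μ₀n₁N₂A₂·I₁, giving M = μ₀n₁N₂A₂.
A₂ = πr² = π(1.400×10^-2 m)² = 6.158×10^-4 m².
M = (4π×10⁻⁷)(1510)(75)(6.158×10^-4) = 8.763×10^-5 H.

M ≈ 87.6 μH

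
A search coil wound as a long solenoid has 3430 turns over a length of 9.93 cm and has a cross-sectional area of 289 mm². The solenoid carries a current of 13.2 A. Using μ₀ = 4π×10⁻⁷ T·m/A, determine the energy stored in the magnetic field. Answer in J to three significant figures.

A = 289 mm² = 2.890×10^-4 m².
L = μ₀N²A/ℓ = (4π×10⁻⁷)(3430)²(2.890×10^-4)/(9.930×10^-2) = 4.303×10^-2 H.
U = ½LI² = ½(4.303×10^-2)(13.2)² = 3.749 J.

U ≈ 3.75 J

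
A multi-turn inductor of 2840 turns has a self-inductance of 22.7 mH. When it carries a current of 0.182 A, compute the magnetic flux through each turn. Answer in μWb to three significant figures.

Φ_B ≈ 1.45 μWb

From L = NΦ_B/I, the flux per turn is Φ_B = LI/N.
Φ_B = (2.270×10^-2 H)(0.182 A)/2840 = 1.4547×10^-6 Wb.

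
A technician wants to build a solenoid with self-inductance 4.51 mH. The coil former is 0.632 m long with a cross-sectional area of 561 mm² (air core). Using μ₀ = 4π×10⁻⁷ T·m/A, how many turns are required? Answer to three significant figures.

N ≈ 2010 turns

A = 561 mm² = 5.610×10^-4 m².
From L = μ₀N²A/ℓ, N = √(Lℓ / (μ₀A)).
N = √[(4.510×10^-3)(0.632) / ((4π×10⁻⁷)×5.610×10^-4)] = √(4.043×10^6) ≈ 2010.8.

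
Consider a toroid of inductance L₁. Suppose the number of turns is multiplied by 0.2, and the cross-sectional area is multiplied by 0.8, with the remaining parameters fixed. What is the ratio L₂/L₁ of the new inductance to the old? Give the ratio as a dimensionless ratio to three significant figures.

For a toroid, L ∝ μᵣN²A/R.
L₂/L₁ = (0.2)^2 × (0.8) = 0.0320.

L₂/L₁ = 0.0320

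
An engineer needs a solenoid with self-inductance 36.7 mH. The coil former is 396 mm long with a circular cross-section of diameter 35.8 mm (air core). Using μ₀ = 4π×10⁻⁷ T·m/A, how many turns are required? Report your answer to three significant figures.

A = π(d/2)² = π(1.790×10^-2 m)² = 1.007×10^-3 m².
From L = μ₀N²A/ℓ, N = √(Lℓ / (μ₀A)).
N = √[(3.670×10^-2)(0.396) / ((4π×10⁻⁷)×1.007×10^-3)] = √(1.149×10^7) ≈ 3389.6.

N ≈ 3390 turns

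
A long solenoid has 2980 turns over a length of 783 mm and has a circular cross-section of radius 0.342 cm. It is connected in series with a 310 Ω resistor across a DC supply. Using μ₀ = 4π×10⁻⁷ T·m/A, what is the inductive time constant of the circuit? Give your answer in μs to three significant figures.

A = πr² = π(3.420×10^-3 m)² = 3.6745×10^-5 m².
L = μ₀N²A/ℓ = (4π×10⁻⁷)(2980)²(3.6745×10^-5)/(0.783) = 5.237×10^-4 H.
τ = L/R = (5.237×10^-4)/(310) = 1.689×10^-6 s.

τ ≈ 1.69 μs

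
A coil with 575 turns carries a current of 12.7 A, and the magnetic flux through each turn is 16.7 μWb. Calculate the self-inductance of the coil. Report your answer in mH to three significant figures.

Self-inductance is defined by L = NΦ_B/I (flux linkage over current).
L = (575)(1.670×10^-5 Wb)/(12.7 A) = 7.561×10^-4 H.

L ≈ 0.756 mH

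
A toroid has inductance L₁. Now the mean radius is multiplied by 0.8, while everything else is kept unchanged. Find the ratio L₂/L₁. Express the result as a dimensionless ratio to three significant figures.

L₂/L₁ = 1.25

For a toroid, L ∝ μᵣN²A/R.
L₂/L₁ = (0.8)^-1 = 1.25.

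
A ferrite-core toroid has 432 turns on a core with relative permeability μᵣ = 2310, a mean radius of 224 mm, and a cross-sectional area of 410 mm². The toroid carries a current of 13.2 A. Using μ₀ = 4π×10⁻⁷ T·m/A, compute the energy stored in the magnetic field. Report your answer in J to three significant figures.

L = μ₀μᵣN²A/(2πR) = (4π×10⁻⁷)(2310)(432)²(4.100×10^-4)/(2π×0.224) = 0.1578 H.
U = ½LI² = ½(0.1578)(13.2)² = 13.749 J.

U ≈ 13.7 J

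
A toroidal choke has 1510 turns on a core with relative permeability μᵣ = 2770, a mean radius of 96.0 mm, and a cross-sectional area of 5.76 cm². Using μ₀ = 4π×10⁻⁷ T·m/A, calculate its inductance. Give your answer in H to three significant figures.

For a thin toroid, L = μ₀μᵣN²A/(2πR).
L = (4π×10⁻⁷)(2770)(1510)²(5.760×10^-4) / (2π×9.600×10^-2 m) = 7.579 H.

L ≈ 7.58 H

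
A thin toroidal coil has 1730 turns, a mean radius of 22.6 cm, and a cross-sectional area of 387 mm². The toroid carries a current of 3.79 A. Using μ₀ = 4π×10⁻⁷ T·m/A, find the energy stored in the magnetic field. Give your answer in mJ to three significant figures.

U ≈ 7.36 mJ

L = μ₀N²A/(2πR) = (4π×10⁻⁷)(1730)²(3.870×10^-4)/(2π×0.226) = 1.025×10^-3 H.
U = ½LI² = ½(1.025×10^-3)(3.79)² = 7.362×10^-3 J.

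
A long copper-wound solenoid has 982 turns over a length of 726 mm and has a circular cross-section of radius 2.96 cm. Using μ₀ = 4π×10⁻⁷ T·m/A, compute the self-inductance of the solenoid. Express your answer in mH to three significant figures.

A = πr² = π(2.960×10^-2 m)² = 2.753×10^-3 m².
For a long solenoid, L = μ₀N²A/ℓ.
L = (4π×10⁻⁷)(982)²(2.753×10^-3)/(0.726 m) = 4.594×10^-3 H.

L ≈ 4.59 mH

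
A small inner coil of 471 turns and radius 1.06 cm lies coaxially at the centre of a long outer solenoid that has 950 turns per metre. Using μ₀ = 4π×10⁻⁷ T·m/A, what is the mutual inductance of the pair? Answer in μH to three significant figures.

M ≈ 198 μH

The outer solenoid produces a uniform field B₁ = μ₀n₁I₁ across the inner coil,
so the flux linkage is N₂Φ = N₂B₁A₂ = μ₀n₁N₂A₂·I₁, giving M = μ₀n₁N₂A₂.
A₂ = πr² = π(1.060×10^-2 m)² = 3.530×10^-4 m².
M = (4π×10⁻⁷)(950)(471)(3.530×10^-4) = 1.9848×10^-4 H.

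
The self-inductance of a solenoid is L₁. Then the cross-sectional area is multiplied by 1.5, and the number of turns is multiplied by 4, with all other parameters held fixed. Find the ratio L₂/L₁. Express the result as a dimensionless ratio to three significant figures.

L₂/L₁ = 24.0

For a solenoid, L ∝ μᵣN²A/ℓ.
L₂/L₁ = (1.5) × (4)^2 = 24.0.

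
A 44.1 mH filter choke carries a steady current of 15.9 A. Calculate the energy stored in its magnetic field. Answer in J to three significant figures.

Stored magnetic energy: U = ½LI².
U = ½(4.410×10^-2 H)(15.9 A)² = 5.574 J.

U ≈ 5.57 J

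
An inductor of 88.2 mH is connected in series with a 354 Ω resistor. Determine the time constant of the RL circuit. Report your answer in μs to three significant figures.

τ = L/R = (8.820×10^-2 H)/(354 Ω) = 2.492×10^-4 s.

τ ≈ 249 μs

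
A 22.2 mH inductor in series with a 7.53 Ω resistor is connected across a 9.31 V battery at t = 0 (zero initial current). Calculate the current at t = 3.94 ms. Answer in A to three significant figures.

τ = L/R = 2.220×10^-2/7.53 = 2.948×10^-3 s; final current I_∞ = ε/R = 9.31/7.53 = 1.236 A.
I(t) = I_∞(1 − e^(−t/τ)) with t/τ = 1.336.
I = (1.236)(1 − e^(−1.336)) = 0.91148 A.

I ≈ 0.911 A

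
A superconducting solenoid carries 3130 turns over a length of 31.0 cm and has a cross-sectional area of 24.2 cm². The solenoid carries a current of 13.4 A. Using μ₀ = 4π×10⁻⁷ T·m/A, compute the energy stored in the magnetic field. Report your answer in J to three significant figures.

U ≈ 8.63 J

A = 24.2 cm² = 2.420×10^-3 m².
L = μ₀N²A/ℓ = (4π×10⁻⁷)(3130)²(2.420×10^-3)/(0.31) = 9.611×10^-2 H.
U = ½LI² = ½(9.611×10^-2)(13.4)² = 8.628 J.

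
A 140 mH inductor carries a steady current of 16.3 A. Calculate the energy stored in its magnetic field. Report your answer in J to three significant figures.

Stored magnetic energy: U = ½LI².
U = ½(0.14 H)(16.3 A)² = 18.6 J.

U ≈ 18.6 J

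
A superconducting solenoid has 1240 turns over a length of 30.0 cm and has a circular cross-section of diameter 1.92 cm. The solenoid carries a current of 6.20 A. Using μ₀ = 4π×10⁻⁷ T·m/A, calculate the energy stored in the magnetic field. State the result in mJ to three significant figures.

A = π(d/2)² = π(9.600×10^-3 m)² = 2.895×10^-4 m².
L = μ₀N²A/ℓ = (4π×10⁻⁷)(1240)²(2.895×10^-4)/(0.3) = 1.8648×10^-3 H.
U = ½LI² = ½(1.8648×10^-3)(6.20)² = 3.584×10^-2 J.

U ≈ 35.8 mJ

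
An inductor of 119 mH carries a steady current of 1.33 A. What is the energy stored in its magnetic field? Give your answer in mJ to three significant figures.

Stored magnetic energy: U = ½LI².
U = ½(0.119 H)(1.33 A)² = 0.1052 J.

U ≈ 105 mJ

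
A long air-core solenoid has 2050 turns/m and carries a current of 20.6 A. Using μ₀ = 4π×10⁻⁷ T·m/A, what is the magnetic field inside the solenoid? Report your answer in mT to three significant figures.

Inside a long solenoid, B = μ₀nI.
B = (4π×10⁻⁷)(2.050×10^3 m⁻¹)(20.6 A) = 5.307×10^-2 T.

B ≈ 53.1 mT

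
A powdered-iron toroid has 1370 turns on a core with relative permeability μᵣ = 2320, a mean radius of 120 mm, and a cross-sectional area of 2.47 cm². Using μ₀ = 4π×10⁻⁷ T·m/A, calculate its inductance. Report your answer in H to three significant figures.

L ≈ 1.79 H

For a thin toroid, L = μ₀μᵣN²A/(2πR).
L = (4π×10⁻⁷)(2320)(1370)²(2.470×10^-4) / (2π×0.12 m) = 1.793 H.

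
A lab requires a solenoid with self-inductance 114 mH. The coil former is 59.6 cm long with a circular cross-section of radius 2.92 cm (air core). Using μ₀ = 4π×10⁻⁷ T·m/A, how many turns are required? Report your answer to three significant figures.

N ≈ 4490 turns

A = πr² = π(2.920×10^-2 m)² = 2.679×10^-3 m².
From L = μ₀N²A/ℓ, N = √(Lℓ / (μ₀A)).
N = √[(0.114)(0.596) / ((4π×10⁻⁷)×2.679×10^-3)] = √(2.018×10^7) ≈ 4492.8.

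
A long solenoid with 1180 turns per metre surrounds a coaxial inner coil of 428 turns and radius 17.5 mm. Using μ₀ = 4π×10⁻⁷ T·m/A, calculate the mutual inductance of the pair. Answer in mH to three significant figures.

The outer solenoid produces a uniform field B₁ = μ₀n₁I₁ across the inner coil,
so the flux linkage is N₂Φ = N₂B₁A₂ = μ₀n₁N₂A₂·I₁, giving M = μ₀n₁N₂A₂.
A₂ = πr² = π(1.750×10^-2 m)² = 9.621×10^-4 m².
M = (4π×10⁻⁷)(1180)(428)(9.621×10^-4) = 6.106×10^-4 H.

M ≈ 0.611 mH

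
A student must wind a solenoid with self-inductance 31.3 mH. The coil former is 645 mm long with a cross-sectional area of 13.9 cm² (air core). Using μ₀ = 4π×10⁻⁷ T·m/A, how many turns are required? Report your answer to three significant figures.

A = 13.9 cm² = 1.390×10^-3 m².
From L = μ₀N²A/ℓ, N = √(Lℓ / (μ₀A)).
N = √[(3.130×10^-2)(0.645) / ((4π×10⁻⁷)×1.390×10^-3)] = √(1.156×10^7) ≈ 3399.7.

N ≈ 3400 turns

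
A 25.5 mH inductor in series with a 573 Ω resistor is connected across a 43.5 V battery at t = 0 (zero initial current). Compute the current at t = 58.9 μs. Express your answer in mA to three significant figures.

I ≈ 55.7 mA

τ = L/R = 2.550×10^-2/573 = 4.450×10^-5 s; final current I_∞ = ε/R = 43.5/573 = 7.592×10^-2 A.
I(t) = I_∞(1 − e^(−t/τ)) with t/τ = 1.324.
I = (7.592×10^-2)(1 − e^(−1.324)) = 5.571×10^-2 A.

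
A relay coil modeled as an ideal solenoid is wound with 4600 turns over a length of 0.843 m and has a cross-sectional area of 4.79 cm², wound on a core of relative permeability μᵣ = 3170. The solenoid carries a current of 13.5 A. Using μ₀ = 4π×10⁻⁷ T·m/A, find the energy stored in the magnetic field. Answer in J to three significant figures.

A = 4.79 cm² = 4.790×10^-4 m².
L = μ₀μᵣN²A/ℓ = (4π×10⁻⁷)(3170)(4600)²(4.790×10^-4)/(0.843) = 47.9 H.
U = ½LI² = ½(47.9)(13.5)² = 4.364×10^3 J.

U ≈ 4360 J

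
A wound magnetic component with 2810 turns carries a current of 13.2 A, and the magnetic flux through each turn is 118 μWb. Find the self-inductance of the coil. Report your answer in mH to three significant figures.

L ≈ 25.1 mH

Self-inductance is defined by L = NΦ_B/I (flux linkage over current).
L = (2810)(1.180×10^-4 Wb)/(13.2 A) = 2.512×10^-2 H.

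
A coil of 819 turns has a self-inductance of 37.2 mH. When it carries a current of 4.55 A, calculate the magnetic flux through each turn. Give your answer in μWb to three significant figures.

Φ_B ≈ 207 μWb

From L = NΦ_B/I, the flux per turn is Φ_B = LI/N.
Φ_B = (3.720×10^-2 H)(4.55 A)/819 = 2.067×10^-4 Wb.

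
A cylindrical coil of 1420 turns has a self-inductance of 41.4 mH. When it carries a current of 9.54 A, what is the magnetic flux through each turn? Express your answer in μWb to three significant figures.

Φ_B ≈ 278 μWb

From L = NΦ_B/I, the flux per turn is Φ_B = LI/N.
Φ_B = (4.140×10^-2 H)(9.54 A)/1420 = 2.781×10^-4 Wb.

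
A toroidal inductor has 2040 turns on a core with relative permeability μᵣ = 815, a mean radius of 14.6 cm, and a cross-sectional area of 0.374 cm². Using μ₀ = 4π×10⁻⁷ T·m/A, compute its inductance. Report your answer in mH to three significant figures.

For a thin toroid, L = μ₀μᵣN²A/(2πR).
L = (4π×10⁻⁷)(815)(2040)²(3.740×10^-5) / (2π×0.146 m) = 0.1738 H.

L ≈ 174 mH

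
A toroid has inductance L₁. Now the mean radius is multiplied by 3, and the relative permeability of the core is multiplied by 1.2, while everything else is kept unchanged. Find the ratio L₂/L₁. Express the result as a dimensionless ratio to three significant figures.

L₂/L₁ = 0.400

For a toroid, L ∝ μᵣN²A/R.
L₂/L₁ = (3)^-1 × (1.2) = 0.400.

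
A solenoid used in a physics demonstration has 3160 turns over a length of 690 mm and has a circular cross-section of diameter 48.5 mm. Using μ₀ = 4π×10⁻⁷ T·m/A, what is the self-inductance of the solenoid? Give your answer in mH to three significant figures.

L ≈ 33.6 mH

A = π(d/2)² = π(2.425×10^-2 m)² = 1.847×10^-3 m².
For a long solenoid, L = μ₀N²A/ℓ.
L = (4π×10⁻⁷)(3160)²(1.847×10^-3)/(0.69 m) = 3.360×10^-2 H.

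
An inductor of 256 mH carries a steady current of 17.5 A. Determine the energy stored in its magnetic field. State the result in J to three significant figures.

Stored magnetic energy: U = ½LI².
U = ½(0.256 H)(17.5 A)² = 39.2 J.

U ≈ 39.2 J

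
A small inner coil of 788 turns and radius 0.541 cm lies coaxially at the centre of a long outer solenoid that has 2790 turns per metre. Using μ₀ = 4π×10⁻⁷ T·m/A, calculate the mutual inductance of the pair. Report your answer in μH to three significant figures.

M ≈ 254 μH

The outer solenoid produces a uniform field B₁ = μ₀n₁I₁ across the inner coil,
so the flux linkage is N₂Φ = N₂B₁A₂ = μ₀n₁N₂A₂·I₁, giving M = μ₀n₁N₂A₂.
A₂ = πr² = π(5.410×10^-3 m)² = 9.1948×10^-5 m².
M = (4π×10⁻⁷)(2790)(788)(9.1948×10^-5) = 2.540×10^-4 H.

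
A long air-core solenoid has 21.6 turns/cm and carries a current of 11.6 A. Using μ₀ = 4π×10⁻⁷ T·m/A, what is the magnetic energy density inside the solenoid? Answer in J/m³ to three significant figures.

u ≈ 394 J/m³

B = μ₀nI = (4π×10⁻⁷)(2.160×10^3)(11.6) = 3.149×10^-2 T.
u = B²/(2μ₀) = (3.149×10^-2)²/(2×4π×10⁻⁷) = 394.46 J/m³.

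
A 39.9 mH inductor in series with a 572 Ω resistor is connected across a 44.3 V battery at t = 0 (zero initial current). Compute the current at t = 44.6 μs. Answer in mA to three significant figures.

τ = L/R = 3.990×10^-2/572 = 6.976×10^-5 s; final current I_∞ = ε/R = 44.3/572 = 7.7448×10^-2 A.
I(t) = I_∞(1 − e^(−t/τ)) with t/τ = 0.639.
I = (7.7448×10^-2)(1 − e^(−0.639)) = 3.658×10^-2 A.

I ≈ 36.6 mA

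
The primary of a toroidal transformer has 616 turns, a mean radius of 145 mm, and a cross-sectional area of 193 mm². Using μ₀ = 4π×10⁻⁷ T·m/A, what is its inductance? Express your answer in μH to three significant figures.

L ≈ 101 μH

For a thin toroid, L = μ₀N²A/(2πR).
L = (4π×10⁻⁷)(616)²(1.930×10^-4) / (2π×0.145 m) = 1.010×10^-4 H.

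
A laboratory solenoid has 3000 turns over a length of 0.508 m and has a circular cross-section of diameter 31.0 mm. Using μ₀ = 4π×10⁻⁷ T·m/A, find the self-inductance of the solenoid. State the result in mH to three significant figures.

L ≈ 16.8 mH

A = π(d/2)² = π(1.550×10^-2 m)² = 7.548×10^-4 m².
For a long solenoid, L = μ₀N²A/ℓ.
L = (4π×10⁻⁷)(3000)²(7.548×10^-4)/(0.508 m) = 1.680×10^-2 H.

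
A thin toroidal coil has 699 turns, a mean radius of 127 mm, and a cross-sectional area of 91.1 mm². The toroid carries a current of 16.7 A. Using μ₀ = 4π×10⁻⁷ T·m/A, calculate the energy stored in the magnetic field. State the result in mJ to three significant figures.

U ≈ 9.77 mJ

L = μ₀N²A/(2πR) = (4π×10⁻⁷)(699)²(9.110×10^-5)/(2π×0.127) = 7.010×10^-5 H.
U = ½LI² = ½(7.010×10^-5)(16.7)² = 9.7747×10^-3 J.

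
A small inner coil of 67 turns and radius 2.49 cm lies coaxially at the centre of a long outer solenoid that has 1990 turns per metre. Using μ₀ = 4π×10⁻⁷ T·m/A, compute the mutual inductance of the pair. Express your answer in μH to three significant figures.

M ≈ 326 μH

The outer solenoid produces a uniform field B₁ = μ₀n₁I₁ across the inner coil,
so the flux linkage is N₂Φ = N₂B₁A₂ = μ₀n₁N₂A₂·I₁, giving M = μ₀n₁N₂A₂.
A₂ = πr² = π(2.490×10^-2 m)² = 1.948×10^-3 m².
M = (4π×10⁻⁷)(1990)(67)(1.948×10^-3) = 3.264×10^-4 H.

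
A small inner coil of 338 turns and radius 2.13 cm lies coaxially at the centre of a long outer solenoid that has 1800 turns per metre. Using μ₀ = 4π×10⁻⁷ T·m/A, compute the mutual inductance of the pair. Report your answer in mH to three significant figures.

M ≈ 1.09 mH

The outer solenoid produces a uniform field B₁ = μ₀n₁I₁ across the inner coil,
so the flux linkage is N₂Φ = N₂B₁A₂ = μ₀n₁N₂A₂·I₁, giving M = μ₀n₁N₂A₂.
A₂ = πr² = π(2.130×10^-2 m)² = 1.425×10^-3 m².
M = (4π×10⁻⁷)(1800)(338)(1.425×10^-3) = 1.090×10^-3 H.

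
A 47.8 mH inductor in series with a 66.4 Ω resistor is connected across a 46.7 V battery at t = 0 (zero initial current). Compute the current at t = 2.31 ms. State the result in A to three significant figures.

τ = L/R = 4.780×10^-2/66.4 = 7.199×10^-4 s; final current I_∞ = ε/R = 46.7/66.4 = 0.7033 A.
I(t) = I_∞(1 − e^(−t/τ)) with t/τ = 3.209.
I = (0.7033)(1 − e^(−3.209)) = 0.6749 A.

I ≈ 0.675 A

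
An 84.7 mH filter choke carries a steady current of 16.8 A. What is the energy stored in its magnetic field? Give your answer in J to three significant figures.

U ≈ 12.0 J

Stored magnetic energy: U = ½LI².
U = ½(8.470×10^-2 H)(16.8 A)² = 11.95 J.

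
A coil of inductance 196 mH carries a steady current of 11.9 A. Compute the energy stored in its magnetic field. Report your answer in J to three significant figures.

U ≈ 13.9 J

Stored magnetic energy: U = ½LI².
U = ½(0.196 H)(11.9 A)² = 13.88 J.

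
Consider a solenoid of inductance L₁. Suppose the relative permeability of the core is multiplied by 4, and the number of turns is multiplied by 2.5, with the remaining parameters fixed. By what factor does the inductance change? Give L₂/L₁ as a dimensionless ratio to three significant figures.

L₂/L₁ = 25.0

For a solenoid, L ∝ μᵣN²A/ℓ.
L₂/L₁ = (4) × (2.5)^2 = 25.0.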